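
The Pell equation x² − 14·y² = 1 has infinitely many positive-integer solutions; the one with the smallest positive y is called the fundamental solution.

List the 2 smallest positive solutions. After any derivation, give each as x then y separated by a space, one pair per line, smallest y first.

15 4
449 120

d=14: √d = [3; 1,2,1,6] (ℓ=4, even), read p_3/q_3
i=0: a=3 ⇒ p=3, q=1
…
i=2: a=2 ⇒ p=11, q=3
i=3: a=1 ⇒ p=15, q=4
fundamental: x₁=15, y₁=4  (since 225 − 14·16 = 1)
(x_2, y_2) = (15·15 + 14·4·4, 15·4 + 4·15) = (449, 120)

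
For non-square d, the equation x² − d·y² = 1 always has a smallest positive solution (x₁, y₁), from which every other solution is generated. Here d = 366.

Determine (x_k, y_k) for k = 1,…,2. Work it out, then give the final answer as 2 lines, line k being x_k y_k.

√366 = [19; 7,1,1,1,2,12,2,1,1,1,7,38, …], period ℓ=12 (even) → k=11
step 0: (19, 1)  from 19·(1,0) + (0,1)
step 1: (134, 7)  from 7·(19,1) + (1,0)
…
step 3: (287, 15)  from 1·(153,8) + (134,7)
…
step 5: (1167, 61)  from 2·(440,23) + (287,15)
…
step 9: (74554, 3897)  from 1·(44499,2326) + (30055,1571)
step 10: (119053, 6223)  from 1·(74554,3897) + (44499,2326)
step 11: (907925, 47458)  from 7·(119053,6223) + (74554,3897)
fundamental: x₁=907925, y₁=47458  (since 824327805625 − 366·2252261764 = 1)
(x_2, y_2) = (907925·907925 + 366·47458·47458, 907925·47458 + 47458·907925) = (1648655611249, 86176609300)

907925 47458
1648655611249 86176609300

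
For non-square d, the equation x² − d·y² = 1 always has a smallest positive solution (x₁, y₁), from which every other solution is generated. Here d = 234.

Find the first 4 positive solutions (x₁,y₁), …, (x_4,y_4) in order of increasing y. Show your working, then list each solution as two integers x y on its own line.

5201 340
54100801 3536680
562756526801 36788545020
5853793337683201 382674441761360

√234 → a₀=15, period (3,2,1,2,1,2,3,30); ℓ=8 even so k=7
i=0: a=15 ⇒ p=15, q=1
i=1: a=3 ⇒ p=46, q=3
i=2: a=2 ⇒ p=107, q=7
i=3: a=1 ⇒ p=153, q=10
i=4: a=2 ⇒ p=413, q=27
i=5: a=1 ⇒ p=566, q=37
i=6: a=2 ⇒ p=1545, q=101
i=7: a=3 ⇒ p=5201, q=340
fundamental: x₁=5201, y₁=340  (since 27050401 − 234·115600 = 1)
n=2: (5201,340)∘(5201,340) = (5201·5201+234·340·340, 5201·340+340·5201) = (54100801,3536680)
n=3: (54100801,3536680)∘(5201,340) = (5201·54100801+234·340·3536680, 5201·3536680+340·54100801) = (562756526801,36788545020)
n=4: (562756526801,36788545020)∘(5201,340) = (5201·562756526801+234·340·36788545020, 5201·36788545020+340·562756526801) = (5853793337683201,382674441761360)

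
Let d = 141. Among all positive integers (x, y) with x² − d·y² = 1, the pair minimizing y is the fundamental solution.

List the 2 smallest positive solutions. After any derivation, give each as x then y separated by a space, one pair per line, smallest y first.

95 8
18049 1520

√141 = [11; 1,6,1,22, …], period ℓ=4 (even) → k=3
step 0: (11, 1)  from 11·(1,0) + (0,1)
…
step 2: (83, 7)  from 6·(12,1) + (11,1)
step 3: (95, 8)  from 1·(83,7) + (12,1)
(x₁, y₁) = (95, 8);  95² − 141·8² = 1 ✓
(95+8√141)^2 = 18049 + 1520√141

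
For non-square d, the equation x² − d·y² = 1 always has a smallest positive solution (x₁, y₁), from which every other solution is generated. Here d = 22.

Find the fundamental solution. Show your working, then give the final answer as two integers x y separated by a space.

√22 = [4; 1,2,4,2,1,8, …], period ℓ=6 (even) → k=5
a_0=4:  p_0=4·1+0=4,  q_0=4·0+1=1
…
a_4=2:  p_4=2·61+14=136,  q_4=2·13+3=29
a_5=1:  p_5=1·136+61=197,  q_5=1·29+13=42
(x₁, y₁) = (197, 42);  197² − 22·42² = 1 ✓

197 42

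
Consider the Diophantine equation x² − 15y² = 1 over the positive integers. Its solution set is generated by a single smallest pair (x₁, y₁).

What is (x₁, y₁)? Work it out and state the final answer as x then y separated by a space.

4 1

√15 = [3; 1,6, …], period ℓ=2 (even) → k=1
i=0: a=3 ⇒ p=3, q=1
i=1: a=1 ⇒ p=4, q=1
(x₁, y₁) = (4, 1);  4² − 15·1² = 1 ✓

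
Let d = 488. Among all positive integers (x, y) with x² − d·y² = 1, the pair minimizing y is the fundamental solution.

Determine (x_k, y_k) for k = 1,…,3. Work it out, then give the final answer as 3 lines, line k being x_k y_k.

√488 → a₀=22, period (11,44); ℓ=2 even so k=1
a_0=22:  p_0=22·1+0=22,  q_0=22·0+1=1
a_1=11:  p_1=11·22+1=243,  q_1=11·1+0=11
fundamental: x₁=243, y₁=11  (since 59049 − 488·121 = 1)
(x_2, y_2) = (243·243 + 488·11·11, 243·11 + 11·243) = (118097, 5346)
(x_3, y_3) = (243·118097 + 488·11·5346, 243·5346 + 11·118097) = (57394899, 2598145)

243 11
118097 5346
57394899 2598145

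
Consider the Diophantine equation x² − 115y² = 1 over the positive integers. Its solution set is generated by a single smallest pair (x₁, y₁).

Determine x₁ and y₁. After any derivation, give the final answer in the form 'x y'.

1126 105

√115 = [10; 1,2,1,1,1,1,1,2,1,20, …], period ℓ=10 (even) → k=9
a_0=10:  p_0=10·1+0=10,  q_0=10·0+1=1
a_1=1:  p_1=1·10+1=11,  q_1=1·1+0=1
…
a_5=1:  p_5=1·75+43=118,  q_5=1·7+4=11
…
a_7=1:  p_7=1·193+118=311,  q_7=1·18+11=29
a_8=2:  p_8=2·311+193=815,  q_8=2·29+18=76
a_9=1:  p_9=1·815+311=1126,  q_9=1·76+29=105
fundamental: x₁=1126, y₁=105  (since 1267876 − 115·11025 = 1)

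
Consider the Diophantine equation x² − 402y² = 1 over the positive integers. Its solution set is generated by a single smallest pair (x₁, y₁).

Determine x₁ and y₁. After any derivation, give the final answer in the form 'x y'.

√402 → a₀=20, period (20,40); ℓ=2 even so k=1
step 0: (20, 1)  from 20·(1,0) + (0,1)
step 1: (401, 20)  from 20·(20,1) + (1,0)
→ (401, 20).  Check: 401²=160801, 402·20²=160800, difference 1.

401 20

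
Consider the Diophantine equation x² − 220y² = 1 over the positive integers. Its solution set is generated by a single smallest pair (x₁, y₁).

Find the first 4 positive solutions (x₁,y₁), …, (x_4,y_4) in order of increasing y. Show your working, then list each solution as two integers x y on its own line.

d=220: √d = [14; 1,4,1,28] (ℓ=4, even), read p_3/q_3
i=0: a=14 ⇒ p=14, q=1
…
i=2: a=4 ⇒ p=74, q=5
i=3: a=1 ⇒ p=89, q=6
→ (89, 6).  Check: 89²=7921, 220·6²=7920, difference 1.
n=2: (89,6)∘(89,6) = (89·89+220·6·6, 89·6+6·89) = (15841,1068)
n=3: (15841,1068)∘(89,6) = (89·15841+220·6·1068, 89·1068+6·15841) = (2819609,190098)
n=4: (2819609,190098)∘(89,6) = (89·2819609+220·6·190098, 89·190098+6·2819609) = (501874561,33836376)

89 6
15841 1068
2819609 190098
501874561 33836376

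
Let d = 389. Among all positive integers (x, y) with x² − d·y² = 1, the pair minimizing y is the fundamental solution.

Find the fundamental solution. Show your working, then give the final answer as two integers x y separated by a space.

d=389: √d = [19; 1,2,1,1,1,1,2,1,38] (ℓ=9, odd), read p_17/q_17
k=0  a_k=19  p_k/q_k = 19/1
…
k=5  a_k=1  p_k/q_k = 217/11
…
k=9  a_k=38  p_k/q_k = 49643/2517
k=10  a_k=1  p_k/q_k = 50925/2582
…
k=15  a_k=1  p_k/q_k = 910240/46151
k=16  a_k=2  p_k/q_k = 2376809/120509
k=17  a_k=1  p_k/q_k = 3287049/166660
(x₁, y₁) = (3287049, 166660);  3287049² − 389·166660² = 1 ✓

3287049 166660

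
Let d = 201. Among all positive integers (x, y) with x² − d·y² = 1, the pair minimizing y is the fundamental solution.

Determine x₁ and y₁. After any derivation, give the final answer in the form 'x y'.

515095 36332

d=201: √d = [14; 5,1,1,1,2,…,1,5,28] (ℓ=14, even), read p_13/q_13
i=0: a=14 ⇒ p=14, q=1
…
i=3: a=1 ⇒ p=156, q=11
i=4: a=1 ⇒ p=241, q=17
i=5: a=2 ⇒ p=638, q=45
…
i=7: a=8 ⇒ p=7670, q=541
i=8: a=1 ⇒ p=8549, q=603
i=9: a=2 ⇒ p=24768, q=1747
…
i=11: a=1 ⇒ p=58085, q=4097
i=12: a=1 ⇒ p=91402, q=6447
i=13: a=5 ⇒ p=515095, q=36332
→ (515095, 36332).  Check: 515095²=265322859025, 201·36332²=265322859024, difference 1.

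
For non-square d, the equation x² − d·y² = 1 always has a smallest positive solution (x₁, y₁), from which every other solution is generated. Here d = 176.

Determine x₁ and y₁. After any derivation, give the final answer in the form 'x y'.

[13; 3,1,3,26] for √176; ℓ=4 ⇒ convergent index 3
step 0: (13, 1)  from 13·(1,0) + (0,1)
step 1: (40, 3)  from 3·(13,1) + (1,0)
step 2: (53, 4)  from 1·(40,3) + (13,1)
step 3: (199, 15)  from 3·(53,4) + (40,3)
fundamental: x₁=199, y₁=15  (since 39601 − 176·225 = 1)

199 15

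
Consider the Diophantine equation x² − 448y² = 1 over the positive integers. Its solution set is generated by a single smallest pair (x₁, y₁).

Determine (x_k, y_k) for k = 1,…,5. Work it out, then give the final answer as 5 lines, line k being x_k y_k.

127 6
32257 1524
8193151 387090
2081028097 98319336
528572943487 24972724254

d=448: √d = [21; 6,42] (ℓ=2, even), read p_1/q_1
i=0: a=21 ⇒ p=21, q=1
i=1: a=6 ⇒ p=127, q=6
→ (127, 6).  Check: 127²=16129, 448·6²=16128, difference 1.
k=2:  x_2 = 127·127+448·6·6 = 32257,  y_2 = 127·6+6·127 = 1524
k=3:  x_3 = 127·32257+448·6·1524 = 8193151,  y_3 = 127·1524+6·32257 = 387090
k=4:  x_4 = 127·8193151+448·6·387090 = 2081028097,  y_4 = 127·387090+6·8193151 = 98319336
k=5:  x_5 = 127·2081028097+448·6·98319336 = 528572943487,  y_5 = 127·98319336+6·2081028097 = 24972724254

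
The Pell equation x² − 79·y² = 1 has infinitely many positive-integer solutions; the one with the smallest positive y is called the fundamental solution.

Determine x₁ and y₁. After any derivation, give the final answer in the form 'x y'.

√79 → a₀=8, period (1,7,1,16); ℓ=4 even so k=3
i=0: a=8 ⇒ p=8, q=1
…
i=2: a=7 ⇒ p=71, q=8
i=3: a=1 ⇒ p=80, q=9
→ (80, 9).  Check: 80²=6400, 79·9²=6399, difference 1.

80 9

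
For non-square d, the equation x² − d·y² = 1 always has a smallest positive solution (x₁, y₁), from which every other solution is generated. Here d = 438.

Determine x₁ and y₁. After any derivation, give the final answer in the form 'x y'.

293 14

[20; 1,12,1,40] for √438; ℓ=4 ⇒ convergent index 3
a_0=20:  p_0=20·1+0=20,  q_0=20·0+1=1
…
a_2=12:  p_2=12·21+20=272,  q_2=12·1+1=13
a_3=1:  p_3=1·272+21=293,  q_3=1·13+1=14
fundamental: x₁=293, y₁=14  (since 85849 − 438·196 = 1)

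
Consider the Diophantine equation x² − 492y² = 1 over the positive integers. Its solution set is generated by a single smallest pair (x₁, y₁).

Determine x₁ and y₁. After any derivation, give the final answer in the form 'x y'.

d=492: √d = [22; 5,1,1,10,1,1,5,44] (ℓ=8, even), read p_7/q_7
a_0=22:  p_0=22·1+0=22,  q_0=22·0+1=1
a_1=5:  p_1=5·22+1=111,  q_1=5·1+0=5
a_2=1:  p_2=1·111+22=133,  q_2=1·5+1=6
a_3=1:  p_3=1·133+111=244,  q_3=1·6+5=11
a_4=10:  p_4=10·244+133=2573,  q_4=10·11+6=116
a_5=1:  p_5=1·2573+244=2817,  q_5=1·116+11=127
a_6=1:  p_6=1·2817+2573=5390,  q_6=1·127+116=243
a_7=5:  p_7=5·5390+2817=29767,  q_7=5·243+127=1342
→ (29767, 1342).  Check: 29767²=886074289, 492·1342²=886074288, difference 1.

29767 1342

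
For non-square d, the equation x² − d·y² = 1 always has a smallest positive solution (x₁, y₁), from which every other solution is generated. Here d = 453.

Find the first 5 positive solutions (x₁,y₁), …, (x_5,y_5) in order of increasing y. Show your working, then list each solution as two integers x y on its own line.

1653751 77700
5469784740001 256992905400
18091323967121133751 850004548596233100
59837090203895614338960001 2811391744490881177810800
197911295523547060893371760093751 9298683817686228472822980388500

[21; 3,1,1,10,14,10,1,1,3,42] for √453; ℓ=10 ⇒ convergent index 9
step 0: (21, 1)  from 21·(1,0) + (0,1)
step 1: (64, 3)  from 3·(21,1) + (1,0)
step 2: (85, 4)  from 1·(64,3) + (21,1)
step 3: (149, 7)  from 1·(85,4) + (64,3)
step 4: (1575, 74)  from 10·(149,7) + (85,4)
step 5: (22199, 1043)  from 14·(1575,74) + (149,7)
step 6: (223565, 10504)  from 10·(22199,1043) + (1575,74)
step 7: (245764, 11547)  from 1·(223565,10504) + (22199,1043)
step 8: (469329, 22051)  from 1·(245764,11547) + (223565,10504)
step 9: (1653751, 77700)  from 3·(469329,22051) + (245764,11547)
→ (1653751, 77700).  Check: 1653751²=2734892370001, 453·77700²=2734892370000, difference 1.
(1653751+77700√453)^2 = 5469784740001 + 256992905400√453
(1653751+77700√453)^3 = 18091323967121133751 + 850004548596233100√453
(1653751+77700√453)^4 = 59837090203895614338960001 + 2811391744490881177810800√453
(1653751+77700√453)^5 = 197911295523547060893371760093751 + 9298683817686228472822980388500√453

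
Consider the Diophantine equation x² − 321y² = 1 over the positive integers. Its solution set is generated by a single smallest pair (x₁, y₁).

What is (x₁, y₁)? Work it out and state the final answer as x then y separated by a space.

√321 = [17; 1,10,1,34, …], period ℓ=4 (even) → k=3
i=0: a=17 ⇒ p=17, q=1
…
i=2: a=10 ⇒ p=197, q=11
i=3: a=1 ⇒ p=215, q=12
→ (215, 12).  Check: 215²=46225, 321·12²=46224, difference 1.

215 12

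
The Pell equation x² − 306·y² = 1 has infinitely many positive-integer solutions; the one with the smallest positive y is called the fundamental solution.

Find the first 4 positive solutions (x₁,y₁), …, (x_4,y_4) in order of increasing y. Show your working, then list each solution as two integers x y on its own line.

√306 = [17; 2,34, …], period ℓ=2 (even) → k=1
i=0: a=17 ⇒ p=17, q=1
i=1: a=2 ⇒ p=35, q=2
(x₁, y₁) = (35, 2);  35² − 306·2² = 1 ✓
(x_2, y_2) = (35·35 + 306·2·2, 35·2 + 2·35) = (2449, 140)
(x_3, y_3) = (35·2449 + 306·2·140, 35·140 + 2·2449) = (171395, 9798)
(x_4, y_4) = (35·171395 + 306·2·9798, 35·9798 + 2·171395) = (11995201, 685720)

35 2
2449 140
171395 9798
11995201 685720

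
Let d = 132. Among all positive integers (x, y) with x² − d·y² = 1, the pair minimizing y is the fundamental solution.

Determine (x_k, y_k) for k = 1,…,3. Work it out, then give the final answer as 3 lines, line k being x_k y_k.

23 2
1057 92
48599 4230

√132 = [11; 2,22, …], period ℓ=2 (even) → k=1
a_0=11:  p_0=11·1+0=11,  q_0=11·0+1=1
a_1=2:  p_1=2·11+1=23,  q_1=2·1+0=2
fundamental: x₁=23, y₁=2  (since 529 − 132·4 = 1)
n=2: (23,2)∘(23,2) = (23·23+132·2·2, 23·2+2·23) = (1057,92)
n=3: (1057,92)∘(23,2) = (23·1057+132·2·92, 23·92+2·1057) = (48599,4230)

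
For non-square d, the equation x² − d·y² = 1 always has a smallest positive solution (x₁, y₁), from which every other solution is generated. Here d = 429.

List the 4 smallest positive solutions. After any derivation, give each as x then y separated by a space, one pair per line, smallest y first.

[20; 1,2,2,9,1,12,1,9,2,2,1,40] for √429; ℓ=12 ⇒ convergent index 11
i=0: a=20 ⇒ p=20, q=1
…
i=2: a=2 ⇒ p=62, q=3
i=3: a=2 ⇒ p=145, q=7
i=4: a=9 ⇒ p=1367, q=66
i=5: a=1 ⇒ p=1512, q=73
i=6: a=12 ⇒ p=19511, q=942
i=7: a=1 ⇒ p=21023, q=1015
i=8: a=9 ⇒ p=208718, q=10077
i=9: a=2 ⇒ p=438459, q=21169
i=10: a=2 ⇒ p=1085636, q=52415
i=11: a=1 ⇒ p=1524095, q=73584
(x₁, y₁) = (1524095, 73584);  1524095² − 429·73584² = 1 ✓
(1524095+73584√429)^2 = 4645731138049 + 224298012960√429
(1524095+73584√429)^3 = 14161071197688057215 + 683702960124468816√429
(1524095+73584√429)^4 = 43165635614076113391052801 + 2084056526021580302230080√429

1524095 73584
4645731138049 224298012960
14161071197688057215 683702960124468816
43165635614076113391052801 2084056526021580302230080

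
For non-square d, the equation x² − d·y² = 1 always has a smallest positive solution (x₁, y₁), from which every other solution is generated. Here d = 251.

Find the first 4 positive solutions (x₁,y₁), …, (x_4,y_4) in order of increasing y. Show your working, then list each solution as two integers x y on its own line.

√251 = [15; 1,5,2,1,2,…,5,1,30, …], period ℓ=14 (even) → k=13
step 0: (15, 1)  from 15·(1,0) + (0,1)
step 1: (16, 1)  from 1·(15,1) + (1,0)
…
step 4: (301, 19)  from 1·(206,13) + (95,6)
…
step 6: (1917, 121)  from 2·(808,51) + (301,19)
…
step 8: (61043, 3853)  from 2·(29563,1866) + (1917,121)
…
step 10: (212692, 13425)  from 1·(151649,9572) + (61043,3853)
…
step 12: (3097857, 195535)  from 5·(577033,36422) + (212692,13425)
step 13: (3674890, 231957)  from 1·(3097857,195535) + (577033,36422)
fundamental: x₁=3674890, y₁=231957  (since 13504816512100 − 251·53804049849 = 1)
(3674890+231957√251)^2 = 27009633024199 + 1704832919460√251
(3674890+231957√251)^3 = 198514860608593651330 + 12530146894788486843√251
(3674890+231957√251)^4 = 1459040552203802437039183201 + 92093823044376819996025080√251

3674890 231957
27009633024199 1704832919460
198514860608593651330 12530146894788486843
1459040552203802437039183201 92093823044376819996025080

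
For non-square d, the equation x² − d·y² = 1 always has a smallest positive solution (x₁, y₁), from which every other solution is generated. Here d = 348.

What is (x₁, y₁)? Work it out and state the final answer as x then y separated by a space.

[18; 1,1,1,8,1,1,1,36] for √348; ℓ=8 ⇒ convergent index 7
step 0: (18, 1)  from 18·(1,0) + (0,1)
…
step 2: (37, 2)  from 1·(19,1) + (18,1)
step 3: (56, 3)  from 1·(37,2) + (19,1)
…
step 6: (1026, 55)  from 1·(541,29) + (485,26)
step 7: (1567, 84)  from 1·(1026,55) + (541,29)
fundamental: x₁=1567, y₁=84  (since 2455489 − 348·7056 = 1)

1567 84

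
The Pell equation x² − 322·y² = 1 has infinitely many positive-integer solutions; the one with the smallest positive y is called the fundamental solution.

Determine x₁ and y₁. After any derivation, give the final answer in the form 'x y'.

√322 → a₀=17, period (1,16,1,34); ℓ=4 even so k=3
step 0: (17, 1)  from 17·(1,0) + (0,1)
step 1: (18, 1)  from 1·(17,1) + (1,0)
step 2: (305, 17)  from 16·(18,1) + (17,1)
step 3: (323, 18)  from 1·(305,17) + (18,1)
fundamental: x₁=323, y₁=18  (since 104329 − 322·324 = 1)

323 18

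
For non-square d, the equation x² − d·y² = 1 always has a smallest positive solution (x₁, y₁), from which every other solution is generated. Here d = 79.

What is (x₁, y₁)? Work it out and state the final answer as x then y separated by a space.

80 9

√79 → a₀=8, period (1,7,1,16); ℓ=4 even so k=3
k=0  a_k=8  p_k/q_k = 8/1
…
k=2  a_k=7  p_k/q_k = 71/8
k=3  a_k=1  p_k/q_k = 80/9
→ (80, 9).  Check: 80²=6400, 79·9²=6399, difference 1.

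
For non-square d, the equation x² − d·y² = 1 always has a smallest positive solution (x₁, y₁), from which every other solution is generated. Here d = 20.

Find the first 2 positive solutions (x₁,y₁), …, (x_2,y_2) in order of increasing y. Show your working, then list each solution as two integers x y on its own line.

9 2
161 36

[4; 2,8] for √20; ℓ=2 ⇒ convergent index 1
step 0: (4, 1)  from 4·(1,0) + (0,1)
step 1: (9, 2)  from 2·(4,1) + (1,0)
(x₁, y₁) = (9, 2);  9² − 20·2² = 1 ✓
(x_2, y_2) = (9·9 + 20·2·2, 9·2 + 2·9) = (161, 36)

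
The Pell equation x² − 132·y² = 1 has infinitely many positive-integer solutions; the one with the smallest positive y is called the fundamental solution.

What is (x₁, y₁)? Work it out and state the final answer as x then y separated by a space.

23 2

[11; 2,22] for √132; ℓ=2 ⇒ convergent index 1
step 0: (11, 1)  from 11·(1,0) + (0,1)
step 1: (23, 2)  from 2·(11,1) + (1,0)
→ (23, 2).  Check: 23²=529, 132·2²=528, difference 1.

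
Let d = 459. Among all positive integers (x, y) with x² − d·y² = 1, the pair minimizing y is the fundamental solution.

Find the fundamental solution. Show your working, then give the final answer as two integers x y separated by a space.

499850 23331

√459 = [21; 2,2,1,4,21,4,1,2,2,42, …], period ℓ=10 (even) → k=9
k=0  a_k=21  p_k/q_k = 21/1
…
k=8  a_k=2  p_k/q_k = 212079/9899
k=9  a_k=2  p_k/q_k = 499850/23331
(x₁, y₁) = (499850, 23331);  499850² − 459·23331² = 1 ✓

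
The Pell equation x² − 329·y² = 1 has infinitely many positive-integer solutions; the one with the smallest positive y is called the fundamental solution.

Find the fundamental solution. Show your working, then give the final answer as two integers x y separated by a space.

2376415 131016

√329 → a₀=18, period (7,4,2,1,1,4,1,1,2,4,7,36); ℓ=12 even so k=11
a_0=18:  p_0=18·1+0=18,  q_0=18·0+1=1
…
a_5=1:  p_5=1·1705+1179=2884,  q_5=1·94+65=159
a_6=4:  p_6=4·2884+1705=13241,  q_6=4·159+94=730
…
a_10=4:  p_10=4·74857+29366=328794,  q_10=4·4127+1619=18127
a_11=7:  p_11=7·328794+74857=2376415,  q_11=7·18127+4127=131016
→ (2376415, 131016).  Check: 2376415²=5647348252225, 329·131016²=5647348252224, difference 1.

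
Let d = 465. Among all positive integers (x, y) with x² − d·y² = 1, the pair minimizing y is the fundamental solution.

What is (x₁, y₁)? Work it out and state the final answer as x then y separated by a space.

√465 → a₀=21, period (1,1,3,2,2,2,3,1,1,42); ℓ=10 even so k=9
step 0: (21, 1)  from 21·(1,0) + (0,1)
step 1: (22, 1)  from 1·(21,1) + (1,0)
…
step 5: (841, 39)  from 2·(345,16) + (151,7)
step 6: (2027, 94)  from 2·(841,39) + (345,16)
step 7: (6922, 321)  from 3·(2027,94) + (841,39)
step 8: (8949, 415)  from 1·(6922,321) + (2027,94)
step 9: (15871, 736)  from 1·(8949,415) + (6922,321)
(x₁, y₁) = (15871, 736);  15871² − 465·736² = 1 ✓

15871 736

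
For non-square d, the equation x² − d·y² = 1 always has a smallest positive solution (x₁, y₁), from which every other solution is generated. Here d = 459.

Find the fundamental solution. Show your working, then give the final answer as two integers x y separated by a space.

d=459: √d = [21; 2,2,1,4,21,4,1,2,2,42] (ℓ=10, even), read p_9/q_9
i=0: a=21 ⇒ p=21, q=1
i=1: a=2 ⇒ p=43, q=2
i=2: a=2 ⇒ p=107, q=5
i=3: a=1 ⇒ p=150, q=7
i=4: a=4 ⇒ p=707, q=33
i=5: a=21 ⇒ p=14997, q=700
i=6: a=4 ⇒ p=60695, q=2833
…
i=8: a=2 ⇒ p=212079, q=9899
i=9: a=2 ⇒ p=499850, q=23331
→ (499850, 23331).  Check: 499850²=249850022500, 459·23331²=249850022499, difference 1.

499850 23331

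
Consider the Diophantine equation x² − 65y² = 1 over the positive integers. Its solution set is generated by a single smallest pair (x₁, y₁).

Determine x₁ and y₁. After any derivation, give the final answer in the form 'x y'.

[8; 16] for √65; ℓ=1 ⇒ convergent index 1
a_0=8:  p_0=8·1+0=8,  q_0=8·0+1=1
a_1=16:  p_1=16·8+1=129,  q_1=16·1+0=16
(x₁, y₁) = (129, 16);  129² − 65·16² = 1 ✓

129 16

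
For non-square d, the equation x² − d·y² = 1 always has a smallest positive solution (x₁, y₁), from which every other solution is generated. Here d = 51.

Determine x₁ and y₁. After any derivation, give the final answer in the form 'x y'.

d=51: √d = [7; 7,14] (ℓ=2, even), read p_1/q_1
step 0: (7, 1)  from 7·(1,0) + (0,1)
step 1: (50, 7)  from 7·(7,1) + (1,0)
(x₁, y₁) = (50, 7);  50² − 51·7² = 1 ✓

50 7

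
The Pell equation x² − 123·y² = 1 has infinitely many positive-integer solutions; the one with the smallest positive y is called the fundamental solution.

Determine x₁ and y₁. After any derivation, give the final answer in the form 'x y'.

122 11

√123 → a₀=11, period (11,22); ℓ=2 even so k=1
a_0=11:  p_0=11·1+0=11,  q_0=11·0+1=1
a_1=11:  p_1=11·11+1=122,  q_1=11·1+0=11
(x₁, y₁) = (122, 11);  122² − 123·11² = 1 ✓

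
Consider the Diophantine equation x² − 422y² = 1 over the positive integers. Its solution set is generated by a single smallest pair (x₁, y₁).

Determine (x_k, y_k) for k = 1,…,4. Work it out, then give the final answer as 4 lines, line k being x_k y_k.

7022501 341850
98631040590001 4801283933700
1385273162348638202501 67434042451384025550
19456164335732849620362360001 947111261097768740333867400

d=422: √d = [20; 1,1,5,2,1,…,1,1,40] (ℓ=14, even), read p_13/q_13
a_0=20:  p_0=20·1+0=20,  q_0=20·0+1=1
…
a_4=2:  p_4=2·226+41=493,  q_4=2·11+2=24
a_5=1:  p_5=1·493+226=719,  q_5=1·24+11=35
a_6=3:  p_6=3·719+493=2650,  q_6=3·35+24=129
…
a_12=1:  p_12=1·3211821+598859=3810680,  q_12=1·156349+29152=185501
a_13=1:  p_13=1·3810680+3211821=7022501,  q_13=1·185501+156349=341850
fundamental: x₁=7022501, y₁=341850  (since 49315520295001 − 422·116861422500 = 1)
(x_2, y_2) = (7022501·7022501 + 422·341850·341850, 7022501·341850 + 341850·7022501) = (98631040590001, 4801283933700)
(x_3, y_3) = (7022501·98631040590001 + 422·341850·4801283933700, 7022501·4801283933700 + 341850·98631040590001) = (1385273162348638202501, 67434042451384025550)
(x_4, y_4) = (7022501·1385273162348638202501 + 422·341850·67434042451384025550, 7022501·67434042451384025550 + 341850·1385273162348638202501) = (19456164335732849620362360001, 947111261097768740333867400)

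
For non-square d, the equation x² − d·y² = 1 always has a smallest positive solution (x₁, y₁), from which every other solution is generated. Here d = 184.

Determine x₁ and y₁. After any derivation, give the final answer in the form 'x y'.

√184 → a₀=13, period (1,1,3,2,1,2,1,2,3,1,1,26); ℓ=12 even so k=11
i=0: a=13 ⇒ p=13, q=1
i=1: a=1 ⇒ p=14, q=1
i=2: a=1 ⇒ p=27, q=2
…
i=5: a=1 ⇒ p=312, q=23
…
i=9: a=3 ⇒ p=10594, q=781
i=10: a=1 ⇒ p=13741, q=1013
i=11: a=1 ⇒ p=24335, q=1794
fundamental: x₁=24335, y₁=1794  (since 592192225 − 184·3218436 = 1)

24335 1794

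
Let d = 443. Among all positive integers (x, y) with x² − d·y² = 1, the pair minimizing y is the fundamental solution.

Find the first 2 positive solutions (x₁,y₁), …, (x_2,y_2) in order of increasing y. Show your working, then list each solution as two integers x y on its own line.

√443 = [21; 21,42, …], period ℓ=2 (even) → k=1
k=0  a_k=21  p_k/q_k = 21/1
k=1  a_k=21  p_k/q_k = 442/21
→ (442, 21).  Check: 442²=195364, 443·21²=195363, difference 1.
(442+21√443)^2 = 390727 + 18564√443

442 21
390727 18564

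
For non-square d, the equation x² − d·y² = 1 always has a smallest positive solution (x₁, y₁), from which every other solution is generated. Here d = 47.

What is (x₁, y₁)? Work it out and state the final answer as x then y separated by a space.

48 7

√47 = [6; 1,5,1,12, …], period ℓ=4 (even) → k=3
a_0=6:  p_0=6·1+0=6,  q_0=6·0+1=1
…
a_2=5:  p_2=5·7+6=41,  q_2=5·1+1=6
a_3=1:  p_3=1·41+7=48,  q_3=1·6+1=7
→ (48, 7).  Check: 48²=2304, 47·7²=2303, difference 1.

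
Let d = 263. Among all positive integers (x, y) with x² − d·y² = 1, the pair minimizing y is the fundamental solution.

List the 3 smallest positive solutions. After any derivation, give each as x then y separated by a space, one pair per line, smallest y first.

√263 → a₀=16, period (4,1,1,1,1,15,1,1,1,1,4,32); ℓ=12 even so k=11
i=0: a=16 ⇒ p=16, q=1
i=1: a=4 ⇒ p=65, q=4
i=2: a=1 ⇒ p=81, q=5
i=3: a=1 ⇒ p=146, q=9
i=4: a=1 ⇒ p=227, q=14
i=5: a=1 ⇒ p=373, q=23
…
i=7: a=1 ⇒ p=6195, q=382
i=8: a=1 ⇒ p=12017, q=741
i=9: a=1 ⇒ p=18212, q=1123
i=10: a=1 ⇒ p=30229, q=1864
i=11: a=4 ⇒ p=139128, q=8579
fundamental: x₁=139128, y₁=8579  (since 19356600384 − 263·73599241 = 1)
n=2: (139128,8579)∘(139128,8579) = (139128·139128+263·8579·8579, 139128·8579+8579·139128) = (38713200767,2387158224)
n=3: (38713200767,2387158224)∘(139128,8579) = (139128·38713200767+263·8579·2387158224, 139128·2387158224+8579·38713200767) = (10772180392483224,664241098768765)

139128 8579
38713200767 2387158224
10772180392483224 664241098768765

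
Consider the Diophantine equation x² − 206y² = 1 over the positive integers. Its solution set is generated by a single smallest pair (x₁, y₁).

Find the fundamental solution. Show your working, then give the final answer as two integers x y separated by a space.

√206 → a₀=14, period (2,1,5,14,5,1,2,28); ℓ=8 even so k=7
k=0  a_k=14  p_k/q_k = 14/1
…
k=4  a_k=14  p_k/q_k = 3459/241
k=5  a_k=5  p_k/q_k = 17539/1222
k=6  a_k=1  p_k/q_k = 20998/1463
k=7  a_k=2  p_k/q_k = 59535/4148
→ (59535, 4148).  Check: 59535²=3544416225, 206·4148²=3544416224, difference 1.

59535 4148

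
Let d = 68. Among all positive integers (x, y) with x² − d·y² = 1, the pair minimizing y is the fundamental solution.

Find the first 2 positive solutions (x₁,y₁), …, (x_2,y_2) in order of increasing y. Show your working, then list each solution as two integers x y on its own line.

[8; 4,16] for √68; ℓ=2 ⇒ convergent index 1
i=0: a=8 ⇒ p=8, q=1
i=1: a=4 ⇒ p=33, q=4
(x₁, y₁) = (33, 4);  33² − 68·4² = 1 ✓
(33+4√68)^2 = 2177 + 264√68

33 4
2177 264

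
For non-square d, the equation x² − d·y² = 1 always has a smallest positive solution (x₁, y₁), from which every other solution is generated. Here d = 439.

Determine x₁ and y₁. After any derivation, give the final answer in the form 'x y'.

440 21

d=439: √d = [20; 1,19,1,40] (ℓ=4, even), read p_3/q_3
step 0: (20, 1)  from 20·(1,0) + (0,1)
…
step 2: (419, 20)  from 19·(21,1) + (20,1)
step 3: (440, 21)  from 1·(419,20) + (21,1)
→ (440, 21).  Check: 440²=193600, 439·21²=193599, difference 1.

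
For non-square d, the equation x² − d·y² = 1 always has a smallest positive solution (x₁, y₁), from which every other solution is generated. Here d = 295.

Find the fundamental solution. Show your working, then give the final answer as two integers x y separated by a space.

2024999 117900

[17; 5,1,2,3,2,6,2,3,2,1,5,34] for √295; ℓ=12 ⇒ convergent index 11
k=0  a_k=17  p_k/q_k = 17/1
k=1  a_k=5  p_k/q_k = 86/5
k=2  a_k=1  p_k/q_k = 103/6
k=3  a_k=2  p_k/q_k = 292/17
…
k=5  a_k=2  p_k/q_k = 2250/131
k=6  a_k=6  p_k/q_k = 14479/843
k=7  a_k=2  p_k/q_k = 31208/1817
k=8  a_k=3  p_k/q_k = 108103/6294
…
k=10  a_k=1  p_k/q_k = 355517/20699
k=11  a_k=5  p_k/q_k = 2024999/117900
(x₁, y₁) = (2024999, 117900);  2024999² − 295·117900² = 1 ✓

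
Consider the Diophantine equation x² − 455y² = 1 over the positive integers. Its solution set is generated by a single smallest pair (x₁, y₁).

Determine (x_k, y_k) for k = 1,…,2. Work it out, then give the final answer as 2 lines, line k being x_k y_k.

√455 → a₀=21, period (3,42); ℓ=2 even so k=1
i=0: a=21 ⇒ p=21, q=1
i=1: a=3 ⇒ p=64, q=3
fundamental: x₁=64, y₁=3  (since 4096 − 455·9 = 1)
k=2:  x_2 = 64·64+455·3·3 = 8191,  y_2 = 64·3+3·64 = 384

64 3
8191 384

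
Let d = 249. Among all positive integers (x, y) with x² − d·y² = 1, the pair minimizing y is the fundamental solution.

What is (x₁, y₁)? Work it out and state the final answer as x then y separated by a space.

8553815 542076

[15; 1,3,1,1,5,…,3,1,30] for √249; ℓ=16 ⇒ convergent index 15
i=0: a=15 ⇒ p=15, q=1
…
i=3: a=1 ⇒ p=79, q=5
…
i=7: a=3 ⇒ p=3582, q=227
i=8: a=10 ⇒ p=36751, q=2329
i=9: a=3 ⇒ p=113835, q=7214
i=10: a=1 ⇒ p=150586, q=9543
…
i=14: a=3 ⇒ p=6669699, q=422675
i=15: a=1 ⇒ p=8553815, q=542076
fundamental: x₁=8553815, y₁=542076  (since 73167751054225 − 249·293846389776 = 1)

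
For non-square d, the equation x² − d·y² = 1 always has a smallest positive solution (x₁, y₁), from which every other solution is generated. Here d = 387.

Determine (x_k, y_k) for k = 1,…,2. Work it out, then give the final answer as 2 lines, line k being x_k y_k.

3482 177
24248647 1232628

√387 → a₀=19, period (1,2,19,2,1,38); ℓ=6 even so k=5
a_0=19:  p_0=19·1+0=19,  q_0=19·0+1=1
…
a_3=19:  p_3=19·59+20=1141,  q_3=19·3+1=58
a_4=2:  p_4=2·1141+59=2341,  q_4=2·58+3=119
a_5=1:  p_5=1·2341+1141=3482,  q_5=1·119+58=177
→ (3482, 177).  Check: 3482²=12124324, 387·177²=12124323, difference 1.
(x_2, y_2) = (3482·3482 + 387·177·177, 3482·177 + 177·3482) = (24248647, 1232628)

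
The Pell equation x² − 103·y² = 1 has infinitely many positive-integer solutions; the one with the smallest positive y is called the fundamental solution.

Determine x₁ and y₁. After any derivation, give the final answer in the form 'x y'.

[10; 6,1,2,1,1,9,1,1,2,1,6,20] for √103; ℓ=12 ⇒ convergent index 11
step 0: (10, 1)  from 10·(1,0) + (0,1)
…
step 2: (71, 7)  from 1·(61,6) + (10,1)
…
step 5: (477, 47)  from 1·(274,27) + (203,20)
…
step 7: (5044, 497)  from 1·(4567,450) + (477,47)
…
step 10: (33877, 3338)  from 1·(24266,2391) + (9611,947)
step 11: (227528, 22419)  from 6·(33877,3338) + (24266,2391)
fundamental: x₁=227528, y₁=22419  (since 51768990784 − 103·502611561 = 1)

227528 22419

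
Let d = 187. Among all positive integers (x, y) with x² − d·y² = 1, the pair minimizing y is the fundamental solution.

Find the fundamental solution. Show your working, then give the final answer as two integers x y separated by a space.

1682 123

√187 = [13; 1,2,13,2,1,26, …], period ℓ=6 (even) → k=5
step 0: (13, 1)  from 13·(1,0) + (0,1)
step 1: (14, 1)  from 1·(13,1) + (1,0)
…
step 3: (547, 40)  from 13·(41,3) + (14,1)
step 4: (1135, 83)  from 2·(547,40) + (41,3)
step 5: (1682, 123)  from 1·(1135,83) + (547,40)
→ (1682, 123).  Check: 1682²=2829124, 187·123²=2829123, difference 1.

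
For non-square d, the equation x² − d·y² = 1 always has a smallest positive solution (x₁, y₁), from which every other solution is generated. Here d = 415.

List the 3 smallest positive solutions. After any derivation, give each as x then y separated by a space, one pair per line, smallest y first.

d=415: √d = [20; 2,1,2,4,6,…,1,2,40] (ℓ=16, even), read p_15/q_15
i=0: a=20 ⇒ p=20, q=1
…
i=3: a=2 ⇒ p=163, q=8
i=4: a=4 ⇒ p=713, q=35
…
i=10: a=1 ⇒ p=77473, q=3803
…
i=14: a=1 ⇒ p=6841255, q=335824
i=15: a=2 ⇒ p=18412804, q=903849
→ (18412804, 903849).  Check: 18412804²=339031351142416, 415·903849²=339031351142415, difference 1.
k=2:  x_2 = 18412804·18412804+415·903849·903849 = 678062702284831,  y_2 = 18412804·903849+903849·18412804 = 33284788965192
k=3:  x_3 = 18412804·678062702284831+415·903849·33284788965192 = 24970071273761872339444,  y_3 = 18412804·33284788965192+903849·678062702284831 = 1225732590794885332887

18412804 903849
678062702284831 33284788965192
24970071273761872339444 1225732590794885332887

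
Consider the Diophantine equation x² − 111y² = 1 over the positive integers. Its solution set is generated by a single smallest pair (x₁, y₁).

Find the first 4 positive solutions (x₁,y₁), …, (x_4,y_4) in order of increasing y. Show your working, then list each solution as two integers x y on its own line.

295 28
174049 16520
102688615 9746772
60586108801 5750578960

√111 → a₀=10, period (1,1,6,1,1,20); ℓ=6 even so k=5
step 0: (10, 1)  from 10·(1,0) + (0,1)
step 1: (11, 1)  from 1·(10,1) + (1,0)
step 2: (21, 2)  from 1·(11,1) + (10,1)
…
step 4: (158, 15)  from 1·(137,13) + (21,2)
step 5: (295, 28)  from 1·(158,15) + (137,13)
→ (295, 28).  Check: 295²=87025, 111·28²=87024, difference 1.
n=2: (295,28)∘(295,28) = (295·295+111·28·28, 295·28+28·295) = (174049,16520)
n=3: (174049,16520)∘(295,28) = (295·174049+111·28·16520, 295·16520+28·174049) = (102688615,9746772)
n=4: (102688615,9746772)∘(295,28) = (295·102688615+111·28·9746772, 295·9746772+28·102688615) = (60586108801,5750578960)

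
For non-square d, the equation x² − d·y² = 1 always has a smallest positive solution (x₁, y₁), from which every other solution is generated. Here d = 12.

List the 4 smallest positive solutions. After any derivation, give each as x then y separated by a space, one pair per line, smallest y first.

√12 = [3; 2,6, …], period ℓ=2 (even) → k=1
step 0: (3, 1)  from 3·(1,0) + (0,1)
step 1: (7, 2)  from 2·(3,1) + (1,0)
fundamental: x₁=7, y₁=2  (since 49 − 12·4 = 1)
(7+2√12)^2 = 97 + 28√12
(7+2√12)^3 = 1351 + 390√12
(7+2√12)^4 = 18817 + 5432√12

7 2
97 28
1351 390
18817 5432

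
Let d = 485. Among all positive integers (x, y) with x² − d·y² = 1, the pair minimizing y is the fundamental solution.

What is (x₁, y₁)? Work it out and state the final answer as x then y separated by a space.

969 44

√485 → a₀=22, period (44); ℓ=1 odd so k=1
k=0  a_k=22  p_k/q_k = 22/1
k=1  a_k=44  p_k/q_k = 969/44
→ (969, 44).  Check: 969²=938961, 485·44²=938960, difference 1.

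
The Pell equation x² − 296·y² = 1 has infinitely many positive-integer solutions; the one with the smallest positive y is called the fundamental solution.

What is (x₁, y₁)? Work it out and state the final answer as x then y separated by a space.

3699 215

d=296: √d = [17; 4,1,7,1,4,34] (ℓ=6, even), read p_5/q_5
i=0: a=17 ⇒ p=17, q=1
i=1: a=4 ⇒ p=69, q=4
…
i=3: a=7 ⇒ p=671, q=39
i=4: a=1 ⇒ p=757, q=44
i=5: a=4 ⇒ p=3699, q=215
fundamental: x₁=3699, y₁=215  (since 13682601 − 296·46225 = 1)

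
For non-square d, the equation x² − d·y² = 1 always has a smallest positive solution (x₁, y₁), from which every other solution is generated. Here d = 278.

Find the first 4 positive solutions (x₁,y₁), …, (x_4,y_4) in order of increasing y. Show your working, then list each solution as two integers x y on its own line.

√278 → a₀=16, period (1,2,16,2,1,32); ℓ=6 even so k=5
i=0: a=16 ⇒ p=16, q=1
i=1: a=1 ⇒ p=17, q=1
…
i=4: a=2 ⇒ p=1684, q=101
i=5: a=1 ⇒ p=2501, q=150
fundamental: x₁=2501, y₁=150  (since 6255001 − 278·22500 = 1)
k=2:  x_2 = 2501·2501+278·150·150 = 12510001,  y_2 = 2501·150+150·2501 = 750300
k=3:  x_3 = 2501·12510001+278·150·750300 = 62575022501,  y_3 = 2501·750300+150·12510001 = 3753000450
k=4:  x_4 = 2501·62575022501+278·150·3753000450 = 313000250040001,  y_4 = 2501·3753000450+150·62575022501 = 18772507500600

2501 150
12510001 750300
62575022501 3753000450
313000250040001 18772507500600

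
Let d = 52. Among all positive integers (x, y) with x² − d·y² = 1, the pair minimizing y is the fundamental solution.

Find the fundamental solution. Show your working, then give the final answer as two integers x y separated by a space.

649 90

√52 = [7; 4,1,2,1,4,14, …], period ℓ=6 (even) → k=5
k=0  a_k=7  p_k/q_k = 7/1
…
k=2  a_k=1  p_k/q_k = 36/5
k=3  a_k=2  p_k/q_k = 101/14
k=4  a_k=1  p_k/q_k = 137/19
k=5  a_k=4  p_k/q_k = 649/90
(x₁, y₁) = (649, 90);  649² − 52·90² = 1 ✓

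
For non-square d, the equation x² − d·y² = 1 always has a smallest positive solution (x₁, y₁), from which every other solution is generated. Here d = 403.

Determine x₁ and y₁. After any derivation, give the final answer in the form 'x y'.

669878 33369

√403 = [20; 13,2,1,3,1,3,1,2,13,40, …], period ℓ=10 (even) → k=9
i=0: a=20 ⇒ p=20, q=1
i=1: a=13 ⇒ p=261, q=13
…
i=4: a=3 ⇒ p=2951, q=147
…
i=8: a=2 ⇒ p=50147, q=2498
i=9: a=13 ⇒ p=669878, q=33369
(x₁, y₁) = (669878, 33369);  669878² − 403·33369² = 1 ✓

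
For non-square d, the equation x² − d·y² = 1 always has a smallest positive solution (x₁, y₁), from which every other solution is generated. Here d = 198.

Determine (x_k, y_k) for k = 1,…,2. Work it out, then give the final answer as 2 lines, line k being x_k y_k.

[14; 14,28] for √198; ℓ=2 ⇒ convergent index 1
k=0  a_k=14  p_k/q_k = 14/1
k=1  a_k=14  p_k/q_k = 197/14
→ (197, 14).  Check: 197²=38809, 198·14²=38808, difference 1.
n=2: (197,14)∘(197,14) = (197·197+198·14·14, 197·14+14·197) = (77617,5516)

197 14
77617 5516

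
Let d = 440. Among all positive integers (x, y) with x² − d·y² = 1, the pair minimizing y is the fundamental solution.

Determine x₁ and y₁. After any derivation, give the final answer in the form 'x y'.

d=440: √d = [20; 1,40] (ℓ=2, even), read p_1/q_1
i=0: a=20 ⇒ p=20, q=1
i=1: a=1 ⇒ p=21, q=1
fundamental: x₁=21, y₁=1  (since 441 − 440·1 = 1)

21 1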